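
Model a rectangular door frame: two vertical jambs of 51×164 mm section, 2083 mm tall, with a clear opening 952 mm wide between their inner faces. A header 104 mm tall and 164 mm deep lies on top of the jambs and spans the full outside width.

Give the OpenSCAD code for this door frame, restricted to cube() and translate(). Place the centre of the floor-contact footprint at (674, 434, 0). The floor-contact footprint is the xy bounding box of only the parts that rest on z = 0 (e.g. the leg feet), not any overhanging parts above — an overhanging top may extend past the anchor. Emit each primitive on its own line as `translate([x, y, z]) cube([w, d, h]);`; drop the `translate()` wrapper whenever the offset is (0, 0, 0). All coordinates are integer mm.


translate([147, 352, 0]) cube([51, 164, 2083]);
translate([1150, 352, 0]) cube([51, 164, 2083]);
translate([147, 352, 2083]) cube([1054, 164, 104]);


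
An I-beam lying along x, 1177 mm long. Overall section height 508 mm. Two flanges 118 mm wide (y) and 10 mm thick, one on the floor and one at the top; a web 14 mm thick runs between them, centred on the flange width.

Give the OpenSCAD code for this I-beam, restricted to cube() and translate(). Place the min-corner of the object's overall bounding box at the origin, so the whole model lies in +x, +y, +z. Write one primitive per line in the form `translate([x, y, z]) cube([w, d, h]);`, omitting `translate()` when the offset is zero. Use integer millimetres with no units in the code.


cube([1177, 118, 10]);
translate([0, 52, 10]) cube([1177, 14, 488]);
translate([0, 0, 498]) cube([1177, 118, 10]);


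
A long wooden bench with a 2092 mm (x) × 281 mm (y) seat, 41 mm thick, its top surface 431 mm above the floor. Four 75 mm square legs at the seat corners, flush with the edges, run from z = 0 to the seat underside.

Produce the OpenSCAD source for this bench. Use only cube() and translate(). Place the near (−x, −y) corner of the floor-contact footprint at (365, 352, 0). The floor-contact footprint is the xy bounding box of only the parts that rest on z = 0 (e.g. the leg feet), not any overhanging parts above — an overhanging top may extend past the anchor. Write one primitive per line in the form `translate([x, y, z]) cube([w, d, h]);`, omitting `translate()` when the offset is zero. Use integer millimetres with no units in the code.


translate([365, 352, 390]) cube([2092, 281, 41]);
translate([365, 352, 0]) cube([75, 75, 390]);
translate([365, 558, 0]) cube([75, 75, 390]);
translate([2382, 352, 0]) cube([75, 75, 390]);
translate([2382, 558, 0]) cube([75, 75, 390]);


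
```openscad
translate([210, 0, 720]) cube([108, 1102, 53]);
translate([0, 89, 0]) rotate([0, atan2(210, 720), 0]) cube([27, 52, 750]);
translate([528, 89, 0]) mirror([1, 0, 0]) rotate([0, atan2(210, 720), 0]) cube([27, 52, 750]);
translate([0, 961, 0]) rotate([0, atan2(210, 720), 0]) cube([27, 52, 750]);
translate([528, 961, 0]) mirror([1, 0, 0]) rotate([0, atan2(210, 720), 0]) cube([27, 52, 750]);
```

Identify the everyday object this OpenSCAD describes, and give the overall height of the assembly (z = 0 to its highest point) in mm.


A sawhorse. The overall height is 773 mm.

A beam across two mirrored pairs of raked legs — a sawhorse. The beam's underside is at z = 720 (matching the legs' vertical rise in atan2(210, 720)) and the beam is 53 mm tall, so its top is at 720 + 53 = 773 mm. The raked legs top out at the beam's underside, so that is the highest point.


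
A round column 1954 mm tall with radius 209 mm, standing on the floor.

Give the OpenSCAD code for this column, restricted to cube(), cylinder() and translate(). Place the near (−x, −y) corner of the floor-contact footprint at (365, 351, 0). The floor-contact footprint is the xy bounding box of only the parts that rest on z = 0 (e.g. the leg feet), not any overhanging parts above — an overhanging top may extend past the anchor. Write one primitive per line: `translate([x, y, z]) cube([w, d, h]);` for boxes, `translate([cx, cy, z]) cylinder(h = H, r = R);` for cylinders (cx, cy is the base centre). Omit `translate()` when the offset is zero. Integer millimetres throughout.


translate([574, 560, 0]) cylinder(h = 1954, r = 209);


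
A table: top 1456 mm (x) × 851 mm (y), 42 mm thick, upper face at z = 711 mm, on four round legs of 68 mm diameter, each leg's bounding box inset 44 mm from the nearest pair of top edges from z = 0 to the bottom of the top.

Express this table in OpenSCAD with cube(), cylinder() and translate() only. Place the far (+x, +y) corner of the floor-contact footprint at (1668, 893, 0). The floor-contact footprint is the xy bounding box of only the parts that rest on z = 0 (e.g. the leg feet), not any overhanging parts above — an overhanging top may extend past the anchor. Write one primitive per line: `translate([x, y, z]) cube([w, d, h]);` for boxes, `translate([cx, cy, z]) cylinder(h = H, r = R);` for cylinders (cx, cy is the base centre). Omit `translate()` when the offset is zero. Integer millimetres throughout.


translate([256, 86, 669]) cube([1456, 851, 42]);
translate([334, 164, 0]) cylinder(h = 669, r = 34);
translate([1634, 164, 0]) cylinder(h = 669, r = 34);
translate([334, 859, 0]) cylinder(h = 669, r = 34);
translate([1634, 859, 0]) cylinder(h = 669, r = 34);


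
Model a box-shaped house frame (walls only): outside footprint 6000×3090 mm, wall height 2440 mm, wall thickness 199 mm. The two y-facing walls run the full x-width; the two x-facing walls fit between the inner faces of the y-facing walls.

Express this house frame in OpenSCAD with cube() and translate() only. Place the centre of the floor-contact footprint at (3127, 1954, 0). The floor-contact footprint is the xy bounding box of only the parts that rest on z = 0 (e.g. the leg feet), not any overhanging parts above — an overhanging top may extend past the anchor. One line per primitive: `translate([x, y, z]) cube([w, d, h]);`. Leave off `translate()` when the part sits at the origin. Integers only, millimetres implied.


translate([127, 409, 0]) cube([6000, 199, 2440]);
translate([127, 3300, 0]) cube([6000, 199, 2440]);
translate([127, 608, 0]) cube([199, 2692, 2440]);
translate([5928, 608, 0]) cube([199, 2692, 2440]);


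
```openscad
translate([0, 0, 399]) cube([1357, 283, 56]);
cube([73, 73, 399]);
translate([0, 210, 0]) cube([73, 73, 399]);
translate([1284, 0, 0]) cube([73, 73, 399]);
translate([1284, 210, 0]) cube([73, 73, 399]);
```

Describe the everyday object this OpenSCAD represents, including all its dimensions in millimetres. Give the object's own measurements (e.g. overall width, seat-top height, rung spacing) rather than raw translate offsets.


A long wooden bench with a 1357 mm (x) × 283 mm (y) seat, 56 mm thick, its top surface 455 mm above the floor. Four 73 mm square legs at the seat corners, flush with the edges, run from z = 0 to the seat underside.


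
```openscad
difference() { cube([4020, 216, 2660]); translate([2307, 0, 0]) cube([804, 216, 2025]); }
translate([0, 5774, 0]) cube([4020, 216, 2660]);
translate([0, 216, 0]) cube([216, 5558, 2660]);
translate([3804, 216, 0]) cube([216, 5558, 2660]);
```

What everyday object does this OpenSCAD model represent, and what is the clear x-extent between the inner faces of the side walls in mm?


A single room. The interior width is 3588 mm.

Four walls enclosing a rectangle with a door in the front wall — a room. Outside width 4020 minus two 216 mm walls gives 3588 mm.


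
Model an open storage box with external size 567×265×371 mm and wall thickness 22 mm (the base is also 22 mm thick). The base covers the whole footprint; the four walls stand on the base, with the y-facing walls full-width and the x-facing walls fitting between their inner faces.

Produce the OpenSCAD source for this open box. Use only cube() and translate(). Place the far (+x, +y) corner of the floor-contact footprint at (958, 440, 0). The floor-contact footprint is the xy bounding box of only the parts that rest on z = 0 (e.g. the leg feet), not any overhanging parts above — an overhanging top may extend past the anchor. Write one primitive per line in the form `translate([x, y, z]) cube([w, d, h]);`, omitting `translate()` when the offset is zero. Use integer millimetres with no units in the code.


translate([391, 175, 0]) cube([567, 265, 22]);
translate([391, 175, 22]) cube([567, 22, 349]);
translate([391, 418, 22]) cube([567, 22, 349]);
translate([391, 197, 22]) cube([22, 221, 349]);
translate([936, 197, 22]) cube([22, 221, 349]);


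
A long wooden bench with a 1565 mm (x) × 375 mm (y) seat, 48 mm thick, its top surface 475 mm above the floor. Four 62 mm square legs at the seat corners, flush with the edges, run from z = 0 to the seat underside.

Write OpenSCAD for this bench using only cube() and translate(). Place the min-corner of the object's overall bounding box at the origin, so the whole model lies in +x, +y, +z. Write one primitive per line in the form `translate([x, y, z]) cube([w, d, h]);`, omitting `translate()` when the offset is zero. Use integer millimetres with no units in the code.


translate([0, 0, 427]) cube([1565, 375, 48]);
cube([62, 62, 427]);
translate([0, 313, 0]) cube([62, 62, 427]);
translate([1503, 0, 0]) cube([62, 62, 427]);
translate([1503, 313, 0]) cube([62, 62, 427]);


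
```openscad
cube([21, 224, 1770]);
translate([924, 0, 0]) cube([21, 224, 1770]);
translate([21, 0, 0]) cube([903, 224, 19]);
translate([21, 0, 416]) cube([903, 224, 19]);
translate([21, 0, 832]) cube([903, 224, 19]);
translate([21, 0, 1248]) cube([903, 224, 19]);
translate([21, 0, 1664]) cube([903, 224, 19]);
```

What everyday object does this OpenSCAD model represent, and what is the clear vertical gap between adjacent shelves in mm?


A bookshelf. The clear shelf gap is 397 mm.

Two tall side panels with 5 horizontal boards between them — a bookshelf. The first two shelf undersides are at z = 0 and z = 416; with shelf thickness 19, the clear gap is 416 − 0 − 19 = 397 mm.


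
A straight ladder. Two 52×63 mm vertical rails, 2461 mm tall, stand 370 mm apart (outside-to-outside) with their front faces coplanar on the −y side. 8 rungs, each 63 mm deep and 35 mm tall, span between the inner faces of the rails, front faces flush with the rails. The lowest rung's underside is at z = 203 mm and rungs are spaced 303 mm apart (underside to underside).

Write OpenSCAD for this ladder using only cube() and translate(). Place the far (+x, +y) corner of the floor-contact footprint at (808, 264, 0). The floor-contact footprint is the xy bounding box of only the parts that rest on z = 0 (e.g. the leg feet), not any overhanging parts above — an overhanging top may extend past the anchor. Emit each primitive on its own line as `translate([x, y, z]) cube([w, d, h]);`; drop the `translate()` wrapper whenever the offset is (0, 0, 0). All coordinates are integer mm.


translate([438, 201, 0]) cube([52, 63, 2461]);
translate([756, 201, 0]) cube([52, 63, 2461]);
translate([490, 201, 203]) cube([266, 63, 35]);
translate([490, 201, 506]) cube([266, 63, 35]);
translate([490, 201, 809]) cube([266, 63, 35]);
translate([490, 201, 1112]) cube([266, 63, 35]);
translate([490, 201, 1415]) cube([266, 63, 35]);
translate([490, 201, 1718]) cube([266, 63, 35]);
translate([490, 201, 2021]) cube([266, 63, 35]);
translate([490, 201, 2324]) cube([266, 63, 35]);


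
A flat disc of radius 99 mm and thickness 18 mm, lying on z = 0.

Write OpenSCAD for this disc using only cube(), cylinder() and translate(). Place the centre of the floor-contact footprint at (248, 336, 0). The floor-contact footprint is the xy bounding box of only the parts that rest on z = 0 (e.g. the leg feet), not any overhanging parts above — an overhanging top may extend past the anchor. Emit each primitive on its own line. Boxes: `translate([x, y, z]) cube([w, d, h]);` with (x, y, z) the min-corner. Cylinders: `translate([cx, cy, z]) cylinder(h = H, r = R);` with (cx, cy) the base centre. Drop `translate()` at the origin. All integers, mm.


translate([248, 336, 0]) cylinder(h = 18, r = 99);


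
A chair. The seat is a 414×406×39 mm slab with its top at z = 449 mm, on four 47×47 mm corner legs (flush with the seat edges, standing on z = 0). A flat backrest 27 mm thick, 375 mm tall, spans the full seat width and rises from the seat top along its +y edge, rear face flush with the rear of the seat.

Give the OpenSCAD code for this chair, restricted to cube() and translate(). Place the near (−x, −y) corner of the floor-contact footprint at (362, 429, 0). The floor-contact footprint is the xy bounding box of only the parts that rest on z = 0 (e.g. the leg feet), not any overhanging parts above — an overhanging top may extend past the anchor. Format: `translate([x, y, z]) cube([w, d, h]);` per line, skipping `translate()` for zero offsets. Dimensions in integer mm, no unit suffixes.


translate([362, 429, 410]) cube([414, 406, 39]);
translate([362, 429, 0]) cube([47, 47, 410]);
translate([729, 429, 0]) cube([47, 47, 410]);
translate([362, 788, 0]) cube([47, 47, 410]);
translate([729, 788, 0]) cube([47, 47, 410]);
translate([362, 808, 449]) cube([414, 27, 375]);


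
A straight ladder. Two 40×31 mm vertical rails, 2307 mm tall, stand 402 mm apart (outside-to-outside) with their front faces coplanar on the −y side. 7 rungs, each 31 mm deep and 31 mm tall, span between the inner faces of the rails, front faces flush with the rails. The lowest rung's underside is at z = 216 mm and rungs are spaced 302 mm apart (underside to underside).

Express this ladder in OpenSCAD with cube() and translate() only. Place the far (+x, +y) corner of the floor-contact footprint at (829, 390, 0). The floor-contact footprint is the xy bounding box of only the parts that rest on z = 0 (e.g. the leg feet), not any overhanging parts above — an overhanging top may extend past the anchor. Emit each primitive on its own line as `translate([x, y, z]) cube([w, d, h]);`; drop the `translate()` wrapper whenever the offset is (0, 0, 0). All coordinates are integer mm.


translate([427, 359, 0]) cube([40, 31, 2307]);
translate([789, 359, 0]) cube([40, 31, 2307]);
translate([467, 359, 216]) cube([322, 31, 31]);
translate([467, 359, 518]) cube([322, 31, 31]);
translate([467, 359, 820]) cube([322, 31, 31]);
translate([467, 359, 1122]) cube([322, 31, 31]);
translate([467, 359, 1424]) cube([322, 31, 31]);
translate([467, 359, 1726]) cube([322, 31, 31]);
translate([467, 359, 2028]) cube([322, 31, 31]);


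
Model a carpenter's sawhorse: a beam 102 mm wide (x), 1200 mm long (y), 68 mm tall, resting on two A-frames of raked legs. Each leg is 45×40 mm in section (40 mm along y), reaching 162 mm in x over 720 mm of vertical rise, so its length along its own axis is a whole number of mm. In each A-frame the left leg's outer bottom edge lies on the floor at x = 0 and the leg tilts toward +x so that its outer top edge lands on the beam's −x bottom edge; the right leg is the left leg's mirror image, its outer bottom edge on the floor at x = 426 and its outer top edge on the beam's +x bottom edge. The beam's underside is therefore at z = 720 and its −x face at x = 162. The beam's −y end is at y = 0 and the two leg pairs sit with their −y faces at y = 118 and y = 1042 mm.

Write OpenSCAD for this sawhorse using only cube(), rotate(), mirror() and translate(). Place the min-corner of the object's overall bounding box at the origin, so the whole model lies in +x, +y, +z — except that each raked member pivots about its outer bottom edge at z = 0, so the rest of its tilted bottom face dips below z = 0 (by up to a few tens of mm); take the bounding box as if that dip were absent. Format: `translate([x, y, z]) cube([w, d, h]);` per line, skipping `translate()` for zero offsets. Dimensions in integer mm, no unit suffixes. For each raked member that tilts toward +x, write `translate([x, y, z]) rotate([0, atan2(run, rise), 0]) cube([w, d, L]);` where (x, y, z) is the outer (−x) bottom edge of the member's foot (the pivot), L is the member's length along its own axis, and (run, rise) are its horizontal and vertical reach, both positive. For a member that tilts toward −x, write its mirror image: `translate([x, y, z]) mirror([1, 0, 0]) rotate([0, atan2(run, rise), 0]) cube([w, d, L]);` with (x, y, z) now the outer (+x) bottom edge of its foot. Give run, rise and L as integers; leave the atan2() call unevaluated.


// leg length = √(162² + 720²) = 738
// right-leg outer foot x = 2·162 + 102 = 426
// beam min-corner = (162, 0, 720)
translate([162, 0, 720]) cube([102, 1200, 68]);
translate([0, 118, 0]) rotate([0, atan2(162, 720), 0]) cube([45, 40, 738]);
translate([426, 118, 0]) mirror([1, 0, 0]) rotate([0, atan2(162, 720), 0]) cube([45, 40, 738]);
translate([0, 1042, 0]) rotate([0, atan2(162, 720), 0]) cube([45, 40, 738]);
translate([426, 1042, 0]) mirror([1, 0, 0]) rotate([0, atan2(162, 720), 0]) cube([45, 40, 738]);


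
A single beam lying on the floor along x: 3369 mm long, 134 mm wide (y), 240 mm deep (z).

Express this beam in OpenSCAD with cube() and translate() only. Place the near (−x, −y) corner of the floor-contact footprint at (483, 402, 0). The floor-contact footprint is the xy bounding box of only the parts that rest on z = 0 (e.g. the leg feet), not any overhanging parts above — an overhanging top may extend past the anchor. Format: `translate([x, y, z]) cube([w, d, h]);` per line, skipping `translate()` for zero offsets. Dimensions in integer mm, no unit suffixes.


translate([483, 402, 0]) cube([3369, 134, 240]);


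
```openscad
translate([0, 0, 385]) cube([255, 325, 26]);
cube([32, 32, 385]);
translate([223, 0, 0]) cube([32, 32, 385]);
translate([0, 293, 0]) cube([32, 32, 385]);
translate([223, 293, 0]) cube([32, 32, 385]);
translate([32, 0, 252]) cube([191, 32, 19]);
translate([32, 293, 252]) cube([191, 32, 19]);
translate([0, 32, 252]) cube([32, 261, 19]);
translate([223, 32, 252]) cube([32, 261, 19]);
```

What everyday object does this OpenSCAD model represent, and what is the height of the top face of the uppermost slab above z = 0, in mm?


A stool. The seat height is 411 mm.

A 255×325×26 slab at z = 385 on four corner posts — a stool. The seat top is 385 + 26 = 411 mm.


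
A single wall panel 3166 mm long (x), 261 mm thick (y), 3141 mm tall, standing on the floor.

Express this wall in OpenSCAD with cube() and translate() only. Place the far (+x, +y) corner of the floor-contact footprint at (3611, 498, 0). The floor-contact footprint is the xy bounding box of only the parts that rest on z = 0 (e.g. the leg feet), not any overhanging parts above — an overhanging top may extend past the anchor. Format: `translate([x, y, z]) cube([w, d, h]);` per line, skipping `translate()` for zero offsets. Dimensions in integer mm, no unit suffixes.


translate([445, 237, 0]) cube([3166, 261, 3141]);


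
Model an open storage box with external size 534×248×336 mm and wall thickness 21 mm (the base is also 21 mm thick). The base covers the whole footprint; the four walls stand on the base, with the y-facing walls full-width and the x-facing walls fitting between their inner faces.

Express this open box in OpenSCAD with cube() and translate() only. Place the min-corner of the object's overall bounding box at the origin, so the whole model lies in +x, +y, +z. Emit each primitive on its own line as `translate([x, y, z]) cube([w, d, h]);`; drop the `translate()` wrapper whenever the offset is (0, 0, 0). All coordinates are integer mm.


cube([534, 248, 21]);
translate([0, 0, 21]) cube([534, 21, 315]);
translate([0, 227, 21]) cube([534, 21, 315]);
translate([0, 21, 21]) cube([21, 206, 315]);
translate([513, 21, 21]) cube([21, 206, 315]);


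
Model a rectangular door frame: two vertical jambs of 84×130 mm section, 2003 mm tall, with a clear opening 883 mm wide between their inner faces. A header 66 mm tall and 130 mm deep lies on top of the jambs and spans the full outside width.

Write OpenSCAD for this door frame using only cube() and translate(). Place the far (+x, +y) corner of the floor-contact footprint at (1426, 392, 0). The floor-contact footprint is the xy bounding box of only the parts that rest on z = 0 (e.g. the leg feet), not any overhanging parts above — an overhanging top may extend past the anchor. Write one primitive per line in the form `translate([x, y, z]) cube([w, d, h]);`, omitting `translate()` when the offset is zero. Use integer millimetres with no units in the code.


translate([375, 262, 0]) cube([84, 130, 2003]);
translate([1342, 262, 0]) cube([84, 130, 2003]);
translate([375, 262, 2003]) cube([1051, 130, 66]);


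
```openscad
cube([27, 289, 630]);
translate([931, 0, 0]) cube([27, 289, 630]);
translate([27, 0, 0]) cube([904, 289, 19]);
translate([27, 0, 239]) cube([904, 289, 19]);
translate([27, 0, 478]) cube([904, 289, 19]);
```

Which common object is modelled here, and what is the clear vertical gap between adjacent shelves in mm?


A bookshelf. The clear shelf gap is 220 mm.

Two tall side panels with 3 horizontal boards between them — a bookshelf. The first two shelf undersides are at z = 0 and z = 239; with shelf thickness 19, the clear gap is 239 − 0 − 19 = 220 mm.


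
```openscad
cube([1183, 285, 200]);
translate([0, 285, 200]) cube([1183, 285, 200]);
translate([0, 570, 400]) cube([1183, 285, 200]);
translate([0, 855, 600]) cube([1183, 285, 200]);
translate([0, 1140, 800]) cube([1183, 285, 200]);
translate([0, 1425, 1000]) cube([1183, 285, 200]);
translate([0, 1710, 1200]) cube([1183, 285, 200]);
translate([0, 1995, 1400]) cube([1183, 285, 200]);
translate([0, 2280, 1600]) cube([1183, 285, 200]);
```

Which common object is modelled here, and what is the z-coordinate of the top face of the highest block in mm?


A staircase. The total rise is 1800 mm.

9 identical blocks, each offset up and back from the previous — a staircase. Each step is 200 mm tall and there are 9 of them, so the total rise is 9 × 200 = 1800 mm.


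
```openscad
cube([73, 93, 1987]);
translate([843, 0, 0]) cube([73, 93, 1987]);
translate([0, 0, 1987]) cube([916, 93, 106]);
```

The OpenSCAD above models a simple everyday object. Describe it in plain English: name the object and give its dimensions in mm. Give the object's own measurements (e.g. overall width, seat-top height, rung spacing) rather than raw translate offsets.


A door frame. The clear opening is 770 mm wide and 1987 mm high. Two 73 mm wide jambs, 93 mm deep, stand either side of the opening from the floor to the top of the opening. A 106 mm thick head sits across the top of both jambs, spanning the full outside width of the frame.


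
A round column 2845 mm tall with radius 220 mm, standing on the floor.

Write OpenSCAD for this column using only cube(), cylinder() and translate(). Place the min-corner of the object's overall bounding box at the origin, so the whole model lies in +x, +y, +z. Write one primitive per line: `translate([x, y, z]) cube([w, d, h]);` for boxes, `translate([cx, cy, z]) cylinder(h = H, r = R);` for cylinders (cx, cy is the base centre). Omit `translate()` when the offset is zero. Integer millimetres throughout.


translate([220, 220, 0]) cylinder(h = 2845, r = 220);


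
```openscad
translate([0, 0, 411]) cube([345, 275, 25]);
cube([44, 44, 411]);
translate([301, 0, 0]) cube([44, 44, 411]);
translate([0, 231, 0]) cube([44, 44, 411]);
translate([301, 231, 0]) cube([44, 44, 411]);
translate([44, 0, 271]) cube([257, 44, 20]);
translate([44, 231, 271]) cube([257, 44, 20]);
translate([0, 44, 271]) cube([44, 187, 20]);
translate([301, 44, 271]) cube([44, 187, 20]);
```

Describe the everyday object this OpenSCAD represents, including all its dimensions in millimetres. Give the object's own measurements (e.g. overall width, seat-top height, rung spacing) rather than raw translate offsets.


A simple wooden stool: a rectangular seat 345 mm (x) by 275 mm (y), 25 mm thick, top face at z = 436 mm, on four square legs, each 44×44 mm in cross-section. The legs rest on z = 0, each flush with a corner of the seat. Four stretchers, 44 mm wide and 20 mm tall, connect adjacent legs with their undersides at z = 271 mm, each running between the inner faces of the legs it joins and aligned with the legs' outer faces on the other axis.


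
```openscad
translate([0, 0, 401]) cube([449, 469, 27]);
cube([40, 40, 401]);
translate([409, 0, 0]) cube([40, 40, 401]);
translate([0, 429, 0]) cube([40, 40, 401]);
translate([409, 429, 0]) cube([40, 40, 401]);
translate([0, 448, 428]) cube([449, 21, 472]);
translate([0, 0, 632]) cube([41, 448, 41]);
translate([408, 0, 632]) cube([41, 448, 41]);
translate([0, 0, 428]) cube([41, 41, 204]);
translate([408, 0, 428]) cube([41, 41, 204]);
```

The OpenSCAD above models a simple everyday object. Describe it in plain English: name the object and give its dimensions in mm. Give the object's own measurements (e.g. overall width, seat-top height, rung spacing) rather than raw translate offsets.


A chair. The seat is a 449×469×27 mm slab with its top at z = 428 mm, on four 40×40 mm corner legs (flush with the seat edges, standing on z = 0). A flat backrest 21 mm thick, 472 mm tall, spans the full seat width and rises from the seat top along its +y edge, rear face flush with the rear of the seat. Two armrests of 41×41 mm section run along each side from the seat's front edge to the front of the backrest, top faces 245 mm above the seat top and outer faces flush with the seat's x-edges; a 41×41 mm post under the front of each armrest stands on the seat at the front corner.


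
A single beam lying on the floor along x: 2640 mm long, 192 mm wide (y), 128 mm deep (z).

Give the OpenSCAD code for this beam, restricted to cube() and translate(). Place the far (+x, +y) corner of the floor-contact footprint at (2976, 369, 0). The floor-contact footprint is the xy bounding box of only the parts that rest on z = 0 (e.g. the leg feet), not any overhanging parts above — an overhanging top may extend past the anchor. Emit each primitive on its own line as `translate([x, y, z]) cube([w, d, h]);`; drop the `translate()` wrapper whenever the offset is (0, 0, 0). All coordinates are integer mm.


translate([336, 177, 0]) cube([2640, 192, 128]);


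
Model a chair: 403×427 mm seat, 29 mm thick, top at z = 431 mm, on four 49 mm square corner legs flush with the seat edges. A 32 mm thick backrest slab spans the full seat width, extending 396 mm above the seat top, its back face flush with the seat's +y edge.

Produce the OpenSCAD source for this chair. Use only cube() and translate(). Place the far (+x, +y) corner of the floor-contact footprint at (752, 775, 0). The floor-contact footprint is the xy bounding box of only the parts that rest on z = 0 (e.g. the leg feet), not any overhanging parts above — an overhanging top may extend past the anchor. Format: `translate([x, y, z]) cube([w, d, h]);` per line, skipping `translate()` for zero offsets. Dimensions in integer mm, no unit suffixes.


translate([349, 348, 402]) cube([403, 427, 29]);
translate([349, 348, 0]) cube([49, 49, 402]);
translate([703, 348, 0]) cube([49, 49, 402]);
translate([349, 726, 0]) cube([49, 49, 402]);
translate([703, 726, 0]) cube([49, 49, 402]);
translate([349, 743, 431]) cube([403, 32, 396]);


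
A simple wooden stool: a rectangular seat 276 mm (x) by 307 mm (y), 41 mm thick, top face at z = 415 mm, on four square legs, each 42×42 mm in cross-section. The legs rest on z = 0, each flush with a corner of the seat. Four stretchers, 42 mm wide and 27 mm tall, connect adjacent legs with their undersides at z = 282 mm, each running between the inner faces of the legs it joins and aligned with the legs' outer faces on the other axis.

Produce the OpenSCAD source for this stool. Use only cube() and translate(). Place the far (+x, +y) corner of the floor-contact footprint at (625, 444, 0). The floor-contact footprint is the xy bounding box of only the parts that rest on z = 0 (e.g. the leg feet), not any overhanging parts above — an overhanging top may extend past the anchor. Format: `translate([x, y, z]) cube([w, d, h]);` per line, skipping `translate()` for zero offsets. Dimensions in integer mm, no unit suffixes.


translate([349, 137, 374]) cube([276, 307, 41]);
translate([349, 137, 0]) cube([42, 42, 374]);
translate([583, 137, 0]) cube([42, 42, 374]);
translate([349, 402, 0]) cube([42, 42, 374]);
translate([583, 402, 0]) cube([42, 42, 374]);
translate([391, 137, 282]) cube([192, 42, 27]);
translate([391, 402, 282]) cube([192, 42, 27]);
translate([349, 179, 282]) cube([42, 223, 27]);
translate([583, 179, 282]) cube([42, 223, 27]);


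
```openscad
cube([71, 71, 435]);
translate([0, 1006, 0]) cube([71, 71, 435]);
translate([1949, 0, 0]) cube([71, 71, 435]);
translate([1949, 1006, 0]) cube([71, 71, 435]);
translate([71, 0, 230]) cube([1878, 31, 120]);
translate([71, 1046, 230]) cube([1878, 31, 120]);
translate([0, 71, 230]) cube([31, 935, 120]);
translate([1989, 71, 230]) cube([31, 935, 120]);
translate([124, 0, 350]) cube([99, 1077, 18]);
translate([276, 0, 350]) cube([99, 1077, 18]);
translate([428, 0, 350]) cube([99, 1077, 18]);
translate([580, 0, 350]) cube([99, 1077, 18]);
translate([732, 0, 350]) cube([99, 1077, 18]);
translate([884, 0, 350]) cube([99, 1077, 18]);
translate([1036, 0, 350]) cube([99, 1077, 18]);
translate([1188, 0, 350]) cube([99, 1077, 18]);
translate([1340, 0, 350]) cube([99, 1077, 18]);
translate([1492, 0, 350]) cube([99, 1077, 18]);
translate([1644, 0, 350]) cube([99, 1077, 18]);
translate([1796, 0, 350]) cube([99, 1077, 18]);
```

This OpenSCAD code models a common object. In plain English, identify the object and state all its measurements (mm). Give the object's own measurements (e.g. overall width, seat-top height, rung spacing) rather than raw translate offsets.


A bed frame 2020 mm long (x) by 1077 mm wide (y). Four 71×71 mm corner posts, 435 mm tall, at the corners of the footprint. Four rails of 31 mm thickness and 120 mm height run between adjacent posts with their undersides at z = 230 mm, their outer faces flush with the outside of the frame (the two x-running rails run between the posts' inner faces; the two y-running rails run between the posts' inner faces). 12 slats, each 99 mm wide (x) and 18 mm thick, lie across the top of the two x-running rails, running the full 1077 mm width of the frame in y; along x they sit between the end posts with a 53 mm gap after the −x posts and between neighbouring slats, leaving 54 mm before the +x posts.


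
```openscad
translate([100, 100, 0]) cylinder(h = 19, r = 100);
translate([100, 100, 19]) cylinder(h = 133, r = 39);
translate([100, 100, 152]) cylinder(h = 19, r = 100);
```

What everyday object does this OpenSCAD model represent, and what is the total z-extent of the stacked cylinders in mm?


A spool. The overall height is 171 mm.

Three coaxial cylinders, large–small–large — a spool. Two 19 mm flanges and a 133 mm core give 19 + 133 + 19 = 171 mm.


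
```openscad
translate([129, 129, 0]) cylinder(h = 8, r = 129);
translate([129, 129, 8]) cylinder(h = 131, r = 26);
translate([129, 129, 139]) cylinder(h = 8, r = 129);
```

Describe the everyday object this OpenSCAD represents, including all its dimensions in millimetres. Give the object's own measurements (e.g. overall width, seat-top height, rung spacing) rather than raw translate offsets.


A spool: two coaxial disc flanges of radius 129 mm and thickness 8 mm, joined by a core cylinder of radius 26 mm and height 131 mm. The lower flange rests on z = 0 and the three cylinders share a vertical axis.


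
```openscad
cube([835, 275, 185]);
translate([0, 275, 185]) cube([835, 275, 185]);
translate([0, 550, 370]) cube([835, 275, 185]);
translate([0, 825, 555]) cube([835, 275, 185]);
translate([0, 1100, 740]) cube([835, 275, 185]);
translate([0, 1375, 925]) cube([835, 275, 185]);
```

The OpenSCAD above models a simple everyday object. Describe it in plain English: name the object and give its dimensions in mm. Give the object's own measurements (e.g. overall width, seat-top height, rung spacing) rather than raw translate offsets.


A straight staircase of 6 solid steps. Each step is 835 mm wide (x), 275 mm deep (y, the going) and 185 mm tall (the rise). The first step rests on the floor; each subsequent step sits one going further in +y and one rise higher in +z, directly behind and above the previous step with no overlap.


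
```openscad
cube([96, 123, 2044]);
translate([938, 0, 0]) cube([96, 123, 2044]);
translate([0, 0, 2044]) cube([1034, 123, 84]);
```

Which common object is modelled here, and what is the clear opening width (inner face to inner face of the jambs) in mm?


A door frame. The clear opening width is 842 mm.

Two 2044 mm tall posts with a header on top — a door frame. The left jamb is 96 mm wide at x = 0; the right jamb starts at x = 938. The clear opening is 938 − 96 = 842 mm.


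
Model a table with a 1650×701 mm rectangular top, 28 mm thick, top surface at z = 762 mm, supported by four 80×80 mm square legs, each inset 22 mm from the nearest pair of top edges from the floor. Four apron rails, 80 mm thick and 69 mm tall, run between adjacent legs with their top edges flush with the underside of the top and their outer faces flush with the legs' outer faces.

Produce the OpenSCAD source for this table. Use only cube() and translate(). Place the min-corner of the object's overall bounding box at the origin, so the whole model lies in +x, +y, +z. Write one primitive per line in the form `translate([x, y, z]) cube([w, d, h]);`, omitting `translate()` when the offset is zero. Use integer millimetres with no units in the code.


translate([0, 0, 734]) cube([1650, 701, 28]);
translate([22, 22, 0]) cube([80, 80, 734]);
translate([1548, 22, 0]) cube([80, 80, 734]);
translate([22, 599, 0]) cube([80, 80, 734]);
translate([1548, 599, 0]) cube([80, 80, 734]);
translate([102, 22, 665]) cube([1446, 80, 69]);
translate([102, 599, 665]) cube([1446, 80, 69]);
translate([22, 102, 665]) cube([80, 497, 69]);
translate([1548, 102, 665]) cube([80, 497, 69]);


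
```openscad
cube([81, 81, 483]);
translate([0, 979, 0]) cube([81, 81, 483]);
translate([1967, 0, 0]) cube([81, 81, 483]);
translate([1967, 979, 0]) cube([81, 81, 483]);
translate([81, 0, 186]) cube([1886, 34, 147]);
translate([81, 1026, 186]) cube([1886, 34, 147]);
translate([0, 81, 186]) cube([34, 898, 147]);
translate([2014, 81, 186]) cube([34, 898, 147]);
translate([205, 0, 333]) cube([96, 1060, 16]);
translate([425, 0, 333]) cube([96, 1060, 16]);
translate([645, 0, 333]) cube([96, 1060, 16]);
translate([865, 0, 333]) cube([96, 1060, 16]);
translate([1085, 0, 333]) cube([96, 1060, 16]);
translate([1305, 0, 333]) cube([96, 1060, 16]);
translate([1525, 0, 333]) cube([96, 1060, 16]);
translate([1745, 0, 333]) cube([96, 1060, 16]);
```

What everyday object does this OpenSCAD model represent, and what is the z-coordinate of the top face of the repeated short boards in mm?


A bed frame. The slat-top height is 349 mm.

Four posts, four rails, and a row of slats — a bed frame. Slats sit on the rails at z = 186 + 147 = 333; with slat thickness 16, the top is 349 mm.


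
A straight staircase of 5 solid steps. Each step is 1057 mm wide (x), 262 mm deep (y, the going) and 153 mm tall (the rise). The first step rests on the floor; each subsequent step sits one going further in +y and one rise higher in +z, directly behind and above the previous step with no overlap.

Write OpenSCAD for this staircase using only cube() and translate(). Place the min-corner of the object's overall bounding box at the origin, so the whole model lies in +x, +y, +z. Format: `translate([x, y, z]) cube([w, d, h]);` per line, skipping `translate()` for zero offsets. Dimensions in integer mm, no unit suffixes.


cube([1057, 262, 153]);
translate([0, 262, 153]) cube([1057, 262, 153]);
translate([0, 524, 306]) cube([1057, 262, 153]);
translate([0, 786, 459]) cube([1057, 262, 153]);
translate([0, 1048, 612]) cube([1057, 262, 153]);


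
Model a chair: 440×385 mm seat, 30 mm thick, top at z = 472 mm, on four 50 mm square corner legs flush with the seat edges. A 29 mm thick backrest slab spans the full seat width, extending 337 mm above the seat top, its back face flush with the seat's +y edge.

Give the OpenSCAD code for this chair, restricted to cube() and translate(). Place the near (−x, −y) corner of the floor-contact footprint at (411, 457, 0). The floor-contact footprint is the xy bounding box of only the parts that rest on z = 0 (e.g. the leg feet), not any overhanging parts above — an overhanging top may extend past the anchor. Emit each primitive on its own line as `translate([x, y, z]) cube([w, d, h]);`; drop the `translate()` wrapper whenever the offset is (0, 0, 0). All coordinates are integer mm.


translate([411, 457, 442]) cube([440, 385, 30]);
translate([411, 457, 0]) cube([50, 50, 442]);
translate([801, 457, 0]) cube([50, 50, 442]);
translate([411, 792, 0]) cube([50, 50, 442]);
translate([801, 792, 0]) cube([50, 50, 442]);
translate([411, 813, 472]) cube([440, 29, 337]);


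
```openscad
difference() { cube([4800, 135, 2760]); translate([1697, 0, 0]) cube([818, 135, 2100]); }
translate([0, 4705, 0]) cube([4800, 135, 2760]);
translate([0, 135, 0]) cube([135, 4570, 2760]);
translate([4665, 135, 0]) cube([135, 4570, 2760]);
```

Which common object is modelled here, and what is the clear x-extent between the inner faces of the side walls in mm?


A single room. The interior width is 4530 mm.

Four walls enclosing a rectangle with a door in the front wall — a room. Outside width 4800 minus two 135 mm walls gives 4530 mm.


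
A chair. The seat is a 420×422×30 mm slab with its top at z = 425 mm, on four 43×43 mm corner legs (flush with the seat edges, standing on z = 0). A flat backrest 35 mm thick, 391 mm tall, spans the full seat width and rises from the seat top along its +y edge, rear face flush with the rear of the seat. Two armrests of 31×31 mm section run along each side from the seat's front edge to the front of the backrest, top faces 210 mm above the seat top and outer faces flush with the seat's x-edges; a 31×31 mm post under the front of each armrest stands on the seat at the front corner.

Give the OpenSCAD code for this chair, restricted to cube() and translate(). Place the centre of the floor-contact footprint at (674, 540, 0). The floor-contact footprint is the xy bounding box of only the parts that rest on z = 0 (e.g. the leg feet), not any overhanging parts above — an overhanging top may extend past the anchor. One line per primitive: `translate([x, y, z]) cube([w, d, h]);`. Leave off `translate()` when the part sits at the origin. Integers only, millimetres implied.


// leg_h = 425 - 30 = 395
// arm post h = 210 - 31 = 179
translate([464, 329, 395]) cube([420, 422, 30]);
translate([464, 329, 0]) cube([43, 43, 395]);
translate([841, 329, 0]) cube([43, 43, 395]);
translate([464, 708, 0]) cube([43, 43, 395]);
translate([841, 708, 0]) cube([43, 43, 395]);
translate([464, 716, 425]) cube([420, 35, 391]);
translate([464, 329, 604]) cube([31, 387, 31]);
translate([853, 329, 604]) cube([31, 387, 31]);
translate([464, 329, 425]) cube([31, 31, 179]);
translate([853, 329, 425]) cube([31, 31, 179]);


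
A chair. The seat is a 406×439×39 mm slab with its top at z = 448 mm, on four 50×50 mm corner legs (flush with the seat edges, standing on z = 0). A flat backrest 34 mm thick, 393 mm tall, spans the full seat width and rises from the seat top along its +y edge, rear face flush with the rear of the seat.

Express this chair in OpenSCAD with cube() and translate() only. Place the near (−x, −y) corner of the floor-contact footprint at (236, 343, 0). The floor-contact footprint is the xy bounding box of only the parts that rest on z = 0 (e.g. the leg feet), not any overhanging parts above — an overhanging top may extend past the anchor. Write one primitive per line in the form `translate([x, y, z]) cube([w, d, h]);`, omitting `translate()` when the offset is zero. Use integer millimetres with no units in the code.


// leg_h = 448 - 39 = 409
translate([236, 343, 409]) cube([406, 439, 39]);
translate([236, 343, 0]) cube([50, 50, 409]);
translate([592, 343, 0]) cube([50, 50, 409]);
translate([236, 732, 0]) cube([50, 50, 409]);
translate([592, 732, 0]) cube([50, 50, 409]);
translate([236, 748, 448]) cube([406, 34, 393]);
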